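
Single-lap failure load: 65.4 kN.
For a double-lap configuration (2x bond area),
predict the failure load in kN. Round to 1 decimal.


Failure load = 65.4 * 2 = 130.8 kN

130.8


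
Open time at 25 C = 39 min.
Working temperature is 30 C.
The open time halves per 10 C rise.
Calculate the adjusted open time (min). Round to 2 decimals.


factor = 2^((30 - 25) / 10) = 1.4142
ot = 39 / 1.4142 = 27.58 min

27.58


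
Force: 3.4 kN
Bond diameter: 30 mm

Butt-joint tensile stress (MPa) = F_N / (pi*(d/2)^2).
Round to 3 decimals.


F_N = 3.4 * 1000 = 3400.0 N
A = pi*(15.0)^2 = 706.8583 mm^2
stress = 3400.0 / 706.8583 = 4.810 MPa

4.810


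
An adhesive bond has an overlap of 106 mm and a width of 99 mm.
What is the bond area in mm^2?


Bond area = overlap * width
= 106 * 99
= 10494 mm^2

10494


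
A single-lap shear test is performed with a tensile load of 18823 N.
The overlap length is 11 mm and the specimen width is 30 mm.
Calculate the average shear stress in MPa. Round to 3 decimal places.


Shear stress = F / (overlap * width)
= 18823 / (11 * 30)
= 18823 / 330
= 57.039 MPa

57.039


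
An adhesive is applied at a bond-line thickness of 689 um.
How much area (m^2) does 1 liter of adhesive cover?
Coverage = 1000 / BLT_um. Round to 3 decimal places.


Coverage = 1000 / 689 = 1.451 m^2

1.451


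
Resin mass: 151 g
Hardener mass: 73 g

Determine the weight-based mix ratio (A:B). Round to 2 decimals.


Ratio = 151 / 73 = 2.07

2.07


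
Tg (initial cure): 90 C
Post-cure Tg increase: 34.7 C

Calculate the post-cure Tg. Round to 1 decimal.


Post-cure Tg = 90 + 34.7 = 124.7 C

124.7


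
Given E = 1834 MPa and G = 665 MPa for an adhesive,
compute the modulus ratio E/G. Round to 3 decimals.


E/G ratio = 1834 / 665 = 2.758

2.758


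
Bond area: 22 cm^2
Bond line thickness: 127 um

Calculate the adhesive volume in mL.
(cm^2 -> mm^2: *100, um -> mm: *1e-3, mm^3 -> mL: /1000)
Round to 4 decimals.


V = 22*100 * 127*1e-3 / 1000
= 0.2794 mL

0.2794


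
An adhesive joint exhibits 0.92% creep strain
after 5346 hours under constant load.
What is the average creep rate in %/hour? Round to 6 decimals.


Creep rate = strain / time
= 0.92 / 5346
= 0.000172 %/h

0.000172


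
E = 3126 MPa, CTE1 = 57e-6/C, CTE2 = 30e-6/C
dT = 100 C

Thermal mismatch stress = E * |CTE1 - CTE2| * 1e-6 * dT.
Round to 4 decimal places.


= 3126 * 27e-6 * 100
= 8.4402 MPa

8.4402


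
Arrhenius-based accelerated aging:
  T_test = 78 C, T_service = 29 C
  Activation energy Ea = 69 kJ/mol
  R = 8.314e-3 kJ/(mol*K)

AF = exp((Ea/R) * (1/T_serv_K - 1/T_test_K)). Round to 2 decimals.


T_test_K = 351.15, T_serv_K = 302.15
AF = exp((69/8.314e-3) * (1/302.15 - 1/351.15))
= 46.19

46.19


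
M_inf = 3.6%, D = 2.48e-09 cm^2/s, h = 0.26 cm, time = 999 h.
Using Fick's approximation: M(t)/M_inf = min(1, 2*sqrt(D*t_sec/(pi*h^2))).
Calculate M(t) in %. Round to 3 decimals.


t = 3596400 s
ratio = min(1, 2*sqrt(2.48e-09*3596400/(pi*0.0676)))
= 0.409866
M(t) = 3.6 * 0.409866 = 1.476%

1.476


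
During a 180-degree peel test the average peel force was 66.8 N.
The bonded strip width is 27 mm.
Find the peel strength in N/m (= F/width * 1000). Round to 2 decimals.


Peel strength = F/width * 1000
= 66.8 / 27 * 1000
= 2474.07 N/m

2474.07


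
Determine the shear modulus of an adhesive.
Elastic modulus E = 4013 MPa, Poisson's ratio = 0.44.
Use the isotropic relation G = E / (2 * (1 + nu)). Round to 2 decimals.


G = 4013 / (2*(1+0.44)) = 4013 / 2.88
= 1393.40 MPa

1393.40


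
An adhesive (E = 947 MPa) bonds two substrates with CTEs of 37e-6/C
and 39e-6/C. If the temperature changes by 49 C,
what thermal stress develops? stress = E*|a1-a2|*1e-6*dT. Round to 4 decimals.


Stress = 947 * |37 - 39| * 1e-6 * 49
= 0.0928 MPa

0.0928


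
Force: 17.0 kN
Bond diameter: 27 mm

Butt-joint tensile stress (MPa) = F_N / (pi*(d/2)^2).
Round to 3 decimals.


F_N = 17.0 * 1000 = 17000.0 N
A = pi*(13.5)^2 = 572.5553 mm^2
stress = 17000.0 / 572.5553 = 29.691 MPa

29.691


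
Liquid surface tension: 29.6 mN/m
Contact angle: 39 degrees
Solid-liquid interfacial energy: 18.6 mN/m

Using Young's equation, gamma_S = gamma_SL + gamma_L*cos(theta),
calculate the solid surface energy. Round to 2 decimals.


gamma_S = 18.6 + 29.6 * cos(39)
= 41.60 mN/m

41.60


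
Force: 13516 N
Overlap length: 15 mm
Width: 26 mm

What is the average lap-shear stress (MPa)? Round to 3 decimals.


Average shear stress = F / (overlap * width)
= 13516 / (15 * 26)
= 34.656 MPa

34.656


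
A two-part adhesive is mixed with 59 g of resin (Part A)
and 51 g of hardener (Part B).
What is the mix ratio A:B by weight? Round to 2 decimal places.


Mix ratio = mass_A / mass_B
= 59 / 51
= 1.16

1.16


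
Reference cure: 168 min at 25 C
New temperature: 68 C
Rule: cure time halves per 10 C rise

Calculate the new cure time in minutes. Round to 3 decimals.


factor = 2^((68-25)/10) = 19.6983
t_new = 168 / 19.6983 = 8.529 min

8.529


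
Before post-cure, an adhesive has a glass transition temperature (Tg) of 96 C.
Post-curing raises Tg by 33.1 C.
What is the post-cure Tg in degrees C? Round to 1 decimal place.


Tg_post = Tg_base + delta_Tg
= 96 + 33.1
= 129.1 C

129.1


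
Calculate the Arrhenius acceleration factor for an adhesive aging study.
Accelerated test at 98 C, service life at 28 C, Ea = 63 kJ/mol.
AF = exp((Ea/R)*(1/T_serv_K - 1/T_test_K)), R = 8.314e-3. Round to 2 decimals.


T_test = 371.15 K, T_serv = 301.15 K
Ea/R = 63 / 0.008314 = 7577.58
AF = exp(7577.58 * (1/301.15 - 1/371.15))
= 115.08

115.08


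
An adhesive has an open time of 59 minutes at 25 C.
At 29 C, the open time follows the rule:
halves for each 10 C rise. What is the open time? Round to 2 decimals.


Factor = 2^((29-25)/10) = 1.3195
Open time = 59 / 1.3195 = 44.71 min

44.71


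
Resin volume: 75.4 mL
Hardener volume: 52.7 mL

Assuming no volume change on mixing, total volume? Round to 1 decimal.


V_total = 75.4 + 52.7 = 128.1 mL

128.1


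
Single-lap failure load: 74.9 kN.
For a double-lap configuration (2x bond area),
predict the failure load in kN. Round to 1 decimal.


Failure load = 74.9 * 2 = 149.8 kN

149.8


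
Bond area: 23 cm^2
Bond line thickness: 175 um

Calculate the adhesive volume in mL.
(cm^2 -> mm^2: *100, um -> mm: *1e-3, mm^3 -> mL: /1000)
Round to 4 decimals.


V = 23*100 * 175*1e-3 / 1000
= 0.4025 mL

0.4025


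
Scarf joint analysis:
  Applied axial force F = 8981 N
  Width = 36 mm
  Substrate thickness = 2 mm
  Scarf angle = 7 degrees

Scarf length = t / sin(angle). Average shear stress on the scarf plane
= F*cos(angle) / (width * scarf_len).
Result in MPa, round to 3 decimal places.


Scarf length = 2 / sin(7 deg) = 16.4110 mm
cos(7 deg) = 0.992546
Shear = 8981 * 0.992546 / (36 * 16.4110)
= 15.088 MPa

15.088


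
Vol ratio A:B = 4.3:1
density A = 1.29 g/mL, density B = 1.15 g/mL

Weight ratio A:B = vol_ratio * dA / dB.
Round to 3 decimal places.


Weight ratio = 4.3 * 1.29 / 1.15
= 4.823

4.823


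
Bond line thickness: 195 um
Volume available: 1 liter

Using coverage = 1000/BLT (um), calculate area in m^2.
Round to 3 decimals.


1 L = 1e6 mm^3, thickness = 195 um = 0.195 mm
Area = 1e6 / 0.195 mm^2 = (1e6 / 0.195) / 1e6 m^2 = 1000 / 195 m^2
= 5.128 m^2

5.128


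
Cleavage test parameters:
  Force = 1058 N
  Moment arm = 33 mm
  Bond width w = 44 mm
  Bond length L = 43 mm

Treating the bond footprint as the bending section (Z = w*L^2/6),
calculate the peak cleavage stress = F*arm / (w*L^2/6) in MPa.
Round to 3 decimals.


M = 1058 * 33 = 34914 N*mm
Z = 44 * 43^2 / 6 = 81356 / 6 mm^3
sigma = M / Z = 6 * 34914 / 81356 = 209484 / 81356
= 2.575 MPa

2.575


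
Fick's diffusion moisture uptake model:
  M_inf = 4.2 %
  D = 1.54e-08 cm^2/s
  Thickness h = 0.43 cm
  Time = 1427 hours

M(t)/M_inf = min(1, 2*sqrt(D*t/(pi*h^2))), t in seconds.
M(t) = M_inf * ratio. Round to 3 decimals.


t_sec = 1427 * 3600 = 5137200
ratio = 2*sqrt(1.54e-08*5137200/(pi*0.43^2))
= min(1, 0.738091)
= 0.738091
M(t) = 4.2 * 0.738091 = 3.100 %

3.100


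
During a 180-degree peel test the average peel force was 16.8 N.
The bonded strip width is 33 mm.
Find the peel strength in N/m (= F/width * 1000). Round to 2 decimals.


Peel strength = F/width * 1000
= 16.8 / 33 * 1000
= 509.09 N/m

509.09


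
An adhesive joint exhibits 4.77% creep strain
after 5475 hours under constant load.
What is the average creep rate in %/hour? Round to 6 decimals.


Creep rate = strain / time
= 4.77 / 5475
= 0.000871 %/h

0.000871


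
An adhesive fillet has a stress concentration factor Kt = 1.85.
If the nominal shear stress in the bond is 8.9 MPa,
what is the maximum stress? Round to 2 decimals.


Max stress = 8.9 * 1.85 = 16.47 MPa

16.47


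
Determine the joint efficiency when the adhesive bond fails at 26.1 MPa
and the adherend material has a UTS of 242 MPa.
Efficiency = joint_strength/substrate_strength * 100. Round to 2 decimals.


Joint efficiency = 26.1 / 242 * 100
= 10.79%

10.79


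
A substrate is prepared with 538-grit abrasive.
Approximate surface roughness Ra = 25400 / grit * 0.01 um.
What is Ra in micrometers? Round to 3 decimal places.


Ra = 25400 / 538 * 0.01 = 0.472 um

0.472


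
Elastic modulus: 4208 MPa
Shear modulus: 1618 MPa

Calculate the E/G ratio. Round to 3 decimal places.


E / G = 4208 / 1618 = 2.601

2.601


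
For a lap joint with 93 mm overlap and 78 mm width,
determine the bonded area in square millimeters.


Area = 93 * 78 = 7254 mm^2

7254


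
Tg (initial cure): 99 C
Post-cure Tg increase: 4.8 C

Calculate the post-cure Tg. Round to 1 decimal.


Post-cure Tg = 99 + 4.8 = 103.8 C

103.8


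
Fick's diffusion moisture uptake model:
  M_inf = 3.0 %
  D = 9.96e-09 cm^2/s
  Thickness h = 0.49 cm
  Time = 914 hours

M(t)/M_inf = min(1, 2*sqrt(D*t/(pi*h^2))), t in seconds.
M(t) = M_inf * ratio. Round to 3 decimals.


t_sec = 914 * 3600 = 3290400
ratio = 2*sqrt(9.96e-09*3290400/(pi*0.49^2))
= min(1, 0.416882)
= 0.416882
M(t) = 3.0 * 0.416882 = 1.251 %

1.251


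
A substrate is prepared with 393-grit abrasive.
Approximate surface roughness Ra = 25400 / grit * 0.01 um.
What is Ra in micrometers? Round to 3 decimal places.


Ra = 25400 / 393 * 0.01 = 0.646 um

0.646


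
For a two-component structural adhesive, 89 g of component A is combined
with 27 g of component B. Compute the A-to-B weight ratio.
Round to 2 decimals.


Weight ratio A:B = 89 / 27
= 3.30

3.30


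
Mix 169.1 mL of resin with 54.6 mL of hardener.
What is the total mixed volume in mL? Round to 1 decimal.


Total = 169.1 + 54.6 = 223.7 mL

223.7


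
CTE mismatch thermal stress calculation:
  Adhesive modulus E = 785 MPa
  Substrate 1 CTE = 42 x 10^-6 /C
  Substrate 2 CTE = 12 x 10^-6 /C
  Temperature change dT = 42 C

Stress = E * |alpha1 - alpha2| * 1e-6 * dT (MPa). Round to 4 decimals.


delta_alpha = |42 - 12| = 30 x 10^-6/C
Stress = 785 * 30e-6 * 42
= 0.9891 MPa

0.9891


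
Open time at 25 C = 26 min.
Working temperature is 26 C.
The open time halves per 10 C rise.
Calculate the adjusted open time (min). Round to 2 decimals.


factor = 2^((26 - 25) / 10) = 1.0718
ot = 26 / 1.0718 = 24.26 min

24.26


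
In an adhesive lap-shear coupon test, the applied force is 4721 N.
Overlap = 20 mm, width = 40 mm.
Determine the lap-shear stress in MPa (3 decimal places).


stress = F / (overlap * width)
= 4721 / (20 * 40)
= 5.901 MPa

5.901


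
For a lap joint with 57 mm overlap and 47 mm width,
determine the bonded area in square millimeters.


Area = 57 * 47 = 2679 mm^2

2679


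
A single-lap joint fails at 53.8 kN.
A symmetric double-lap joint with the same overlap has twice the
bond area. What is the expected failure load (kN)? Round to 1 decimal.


Double-lap load = 2 * 53.8 = 107.6 kN

107.6


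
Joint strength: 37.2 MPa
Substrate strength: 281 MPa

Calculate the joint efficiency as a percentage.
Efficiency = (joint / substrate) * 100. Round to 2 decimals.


Efficiency = (37.2 / 281) * 100 = 13.24%

13.24


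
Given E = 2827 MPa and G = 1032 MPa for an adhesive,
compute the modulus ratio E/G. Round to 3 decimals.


E/G ratio = 2827 / 1032 = 2.739

2.739


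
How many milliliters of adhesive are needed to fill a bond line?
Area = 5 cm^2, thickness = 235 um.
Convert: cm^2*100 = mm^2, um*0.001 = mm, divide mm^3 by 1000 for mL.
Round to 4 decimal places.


= (5 * 100) * (235 * 0.001) / 1000
= 0.1175 mL

0.1175


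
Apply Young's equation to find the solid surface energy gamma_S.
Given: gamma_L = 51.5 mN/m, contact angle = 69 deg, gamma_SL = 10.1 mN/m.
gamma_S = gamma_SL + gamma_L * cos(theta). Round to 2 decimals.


theta_rad = 69 * pi/180 = 1.204277
gamma_S = 10.1 + 51.5 * cos(1.204277)
= 28.56 mN/m

28.56


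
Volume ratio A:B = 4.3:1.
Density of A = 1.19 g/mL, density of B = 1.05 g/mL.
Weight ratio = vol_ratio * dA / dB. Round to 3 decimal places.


Wt ratio = 4.3 * 1.19 / 1.05
= 4.873

4.873


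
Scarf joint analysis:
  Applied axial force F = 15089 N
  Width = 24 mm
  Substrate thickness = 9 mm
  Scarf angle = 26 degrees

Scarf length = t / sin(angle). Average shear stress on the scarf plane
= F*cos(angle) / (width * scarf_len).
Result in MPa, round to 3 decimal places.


Scarf length = 9 / sin(26 deg) = 20.5305 mm
cos(26 deg) = 0.898794
Shear = 15089 * 0.898794 / (24 * 20.5305)
= 27.524 MPa

27.524


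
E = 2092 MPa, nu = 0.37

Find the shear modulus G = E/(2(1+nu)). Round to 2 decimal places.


G = 2092 / (2 * 1.37)
= 763.50 MPa

763.50


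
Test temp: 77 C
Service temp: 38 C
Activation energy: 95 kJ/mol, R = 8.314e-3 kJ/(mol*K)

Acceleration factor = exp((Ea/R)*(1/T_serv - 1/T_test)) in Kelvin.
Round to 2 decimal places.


AF = exp((95/0.008314)*(1/311.15 - 1/350.15))
= 59.76

59.76


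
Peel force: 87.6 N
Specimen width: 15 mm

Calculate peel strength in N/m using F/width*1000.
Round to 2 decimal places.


Peel strength = 87.6 / 15 * 1000 = 5840.00 N/m

5840.00


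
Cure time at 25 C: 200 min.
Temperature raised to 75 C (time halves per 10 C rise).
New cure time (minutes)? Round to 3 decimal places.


Acceleration factor = 2^(50/10) = 32.0000
New time = 200 / 32.0000 = 6.250 min

6.250


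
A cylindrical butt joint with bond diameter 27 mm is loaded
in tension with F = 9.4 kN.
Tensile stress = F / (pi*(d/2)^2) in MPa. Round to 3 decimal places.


Area = pi * (27/2)^2 = 572.5553 mm^2
Stress = 9.4*1000 / 572.5553
= 16.418 MPa

16.418


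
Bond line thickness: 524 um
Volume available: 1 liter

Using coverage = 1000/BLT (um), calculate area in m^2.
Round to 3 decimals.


1 L = 1e6 mm^3, thickness = 524 um = 0.524 mm
Area = 1e6 / 0.524 mm^2 = (1e6 / 0.524) / 1e6 m^2 = 1000 / 524 m^2
= 1.908 m^2

1.908


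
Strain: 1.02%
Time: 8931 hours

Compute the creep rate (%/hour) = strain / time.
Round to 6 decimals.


Creep rate = 1.02 / 8931
= 0.000114 %/h

0.000114


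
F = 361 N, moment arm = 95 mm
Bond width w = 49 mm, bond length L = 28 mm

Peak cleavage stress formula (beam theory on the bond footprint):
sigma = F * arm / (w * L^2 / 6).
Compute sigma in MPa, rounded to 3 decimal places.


sigma = (361 * 95) / (49 * 784 / 6)
= 34295 * 6 / 38416
= 205770 / 38416
= 5.356 MPa

5.356


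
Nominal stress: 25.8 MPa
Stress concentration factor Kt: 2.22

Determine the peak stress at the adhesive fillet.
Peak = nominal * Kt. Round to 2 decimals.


Peak stress = 25.8 * 2.22
= 57.28 MPa

57.28


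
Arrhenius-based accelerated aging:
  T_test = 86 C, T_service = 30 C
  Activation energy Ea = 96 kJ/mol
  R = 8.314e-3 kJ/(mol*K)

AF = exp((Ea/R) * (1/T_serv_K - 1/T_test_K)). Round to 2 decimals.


T_test_K = 359.15, T_serv_K = 303.15
AF = exp((96/8.314e-3) * (1/303.15 - 1/359.15))
= 379.57

379.57


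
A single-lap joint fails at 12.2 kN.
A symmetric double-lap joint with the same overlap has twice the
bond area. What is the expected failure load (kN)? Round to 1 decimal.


Double-lap load = 2 * 12.2 = 24.4 kN

24.4


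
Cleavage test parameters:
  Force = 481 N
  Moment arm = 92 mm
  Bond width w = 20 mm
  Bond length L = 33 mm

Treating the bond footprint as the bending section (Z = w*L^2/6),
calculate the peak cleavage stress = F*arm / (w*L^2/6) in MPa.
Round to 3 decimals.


M = 481 * 92 = 44252 N*mm
Z = 20 * 33^2 / 6 = 21780 / 6 mm^3
sigma = M / Z = 6 * 44252 / 21780 = 265512 / 21780
= 12.191 MPa

12.191


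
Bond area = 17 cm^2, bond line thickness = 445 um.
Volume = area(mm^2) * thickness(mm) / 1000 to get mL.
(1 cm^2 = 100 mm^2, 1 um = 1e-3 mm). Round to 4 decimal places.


area_mm2 = 17 * 100 = 1700
blt_mm = 445 * 1e-3 = 0.445
vol_mm3 = 1700 * 0.445 = 756.5
vol_mL = 756.5 / 1000 = 0.7565 mL

0.7565


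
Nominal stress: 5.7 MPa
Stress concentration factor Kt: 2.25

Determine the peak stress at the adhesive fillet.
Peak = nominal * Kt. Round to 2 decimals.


Peak stress = 5.7 * 2.25
= 12.83 MPa

12.83


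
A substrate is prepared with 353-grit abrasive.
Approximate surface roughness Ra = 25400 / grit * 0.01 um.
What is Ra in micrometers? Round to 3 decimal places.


Ra = 25400 / 353 * 0.01 = 0.720 um

0.720


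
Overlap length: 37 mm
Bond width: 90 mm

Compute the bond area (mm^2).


Bond area = 37 * 90 = 3330 mm^2

3330


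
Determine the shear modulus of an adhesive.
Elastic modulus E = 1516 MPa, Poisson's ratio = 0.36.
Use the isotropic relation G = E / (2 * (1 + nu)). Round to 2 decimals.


G = 1516 / (2*(1+0.36)) = 1516 / 2.72
= 557.35 MPa

557.35


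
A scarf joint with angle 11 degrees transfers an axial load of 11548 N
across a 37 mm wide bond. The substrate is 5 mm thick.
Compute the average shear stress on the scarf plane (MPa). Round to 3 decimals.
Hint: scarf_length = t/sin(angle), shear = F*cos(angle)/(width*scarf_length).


scarf_length = 5 / sin(11 deg) = 26.2042 mm
cos(11 deg) = 0.981627
shear stress = 11548 * 0.981627 / (37 * 26.2042)
= 11.692 MPa

11.692


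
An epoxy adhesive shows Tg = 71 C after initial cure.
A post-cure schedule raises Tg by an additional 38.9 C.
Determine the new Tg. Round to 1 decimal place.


New Tg = 71 + 38.9
= 109.9 C

109.9


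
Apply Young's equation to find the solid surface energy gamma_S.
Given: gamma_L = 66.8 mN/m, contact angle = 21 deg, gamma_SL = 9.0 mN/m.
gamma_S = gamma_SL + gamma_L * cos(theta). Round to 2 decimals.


theta_rad = 21 * pi/180 = 0.366519
gamma_S = 9.0 + 66.8 * cos(0.366519)
= 71.36 mN/m

71.36


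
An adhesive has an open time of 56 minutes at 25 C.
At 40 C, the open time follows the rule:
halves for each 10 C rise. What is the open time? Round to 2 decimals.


Factor = 2^((40-25)/10) = 2.8284
Open time = 56 / 2.8284 = 19.80 min

19.80


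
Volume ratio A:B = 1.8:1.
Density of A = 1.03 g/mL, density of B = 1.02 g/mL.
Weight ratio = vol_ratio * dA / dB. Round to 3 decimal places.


Wt ratio = 1.8 * 1.03 / 1.02
= 1.818

1.818


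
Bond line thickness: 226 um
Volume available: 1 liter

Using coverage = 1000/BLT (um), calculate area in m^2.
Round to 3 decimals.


1 L = 1e6 mm^3, thickness = 226 um = 0.226 mm
Area = 1e6 / 0.226 mm^2 = (1e6 / 0.226) / 1e6 m^2 = 1000 / 226 m^2
= 4.425 m^2

4.425


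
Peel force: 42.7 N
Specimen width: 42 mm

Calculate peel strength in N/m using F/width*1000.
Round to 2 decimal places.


Peel strength = 42.7 / 42 * 1000 = 1016.67 N/m

1016.67


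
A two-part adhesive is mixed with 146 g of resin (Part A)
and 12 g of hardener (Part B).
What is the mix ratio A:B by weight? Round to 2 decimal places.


Mix ratio = mass_A / mass_B
= 146 / 12
= 12.17

12.17


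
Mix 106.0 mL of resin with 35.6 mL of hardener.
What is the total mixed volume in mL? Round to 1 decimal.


Total = 106.0 + 35.6 = 141.6 mL

141.6


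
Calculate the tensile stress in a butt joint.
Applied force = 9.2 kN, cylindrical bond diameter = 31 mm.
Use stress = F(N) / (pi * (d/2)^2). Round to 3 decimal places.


A = pi * 15.5^2 = 754.7676 mm^2
sigma = 9200.0 / 754.7676 = 12.189 MPa

12.189


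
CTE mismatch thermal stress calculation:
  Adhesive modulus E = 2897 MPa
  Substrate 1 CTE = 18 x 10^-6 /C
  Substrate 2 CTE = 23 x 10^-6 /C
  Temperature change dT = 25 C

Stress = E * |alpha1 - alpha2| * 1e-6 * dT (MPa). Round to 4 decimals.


delta_alpha = |18 - 23| = 5 x 10^-6/C
Stress = 2897 * 5e-6 * 25
= 0.3621 MPa

0.3621


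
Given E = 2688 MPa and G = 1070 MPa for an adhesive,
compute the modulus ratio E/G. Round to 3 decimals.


E/G ratio = 2688 / 1070 = 2.512

2.512


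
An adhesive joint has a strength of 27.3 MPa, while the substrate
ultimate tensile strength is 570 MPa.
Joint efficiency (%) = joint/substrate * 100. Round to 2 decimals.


Efficiency = 27.3 / 570 * 100
= 4.79%

4.79


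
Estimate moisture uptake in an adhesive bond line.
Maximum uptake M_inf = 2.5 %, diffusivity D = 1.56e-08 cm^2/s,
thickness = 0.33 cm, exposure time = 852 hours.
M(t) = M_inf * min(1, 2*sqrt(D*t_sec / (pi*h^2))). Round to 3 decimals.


Convert time: 852 h = 3067200 s
ratio = min(1, 2*sqrt(1.56e-08*3067200/(pi*0.33^2)))
= 0.747953
M(t) = 2.5 * 0.747953 = 1.870%

1.870


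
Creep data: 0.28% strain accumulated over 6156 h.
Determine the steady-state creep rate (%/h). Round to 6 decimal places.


Rate = 0.28 / 6156 = 0.000045 %/h

0.000045


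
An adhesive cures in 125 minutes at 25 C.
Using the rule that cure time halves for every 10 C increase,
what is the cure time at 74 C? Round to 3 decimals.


Factor = 2^((74 - 25) / 10) = 29.8571
Cure time = 125 / 29.8571
= 4.187 minutes

4.187


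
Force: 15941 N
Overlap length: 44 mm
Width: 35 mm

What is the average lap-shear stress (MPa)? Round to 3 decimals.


Average shear stress = F / (overlap * width)
= 15941 / (44 * 35)
= 10.351 MPa

10.351


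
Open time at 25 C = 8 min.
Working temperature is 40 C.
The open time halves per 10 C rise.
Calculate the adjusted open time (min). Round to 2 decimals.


factor = 2^((40 - 25) / 10) = 2.8284
ot = 8 / 2.8284 = 2.83 min

2.83


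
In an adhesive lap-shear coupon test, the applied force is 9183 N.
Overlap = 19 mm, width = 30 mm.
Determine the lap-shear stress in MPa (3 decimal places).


stress = F / (overlap * width)
= 9183 / (19 * 30)
= 16.111 MPa

16.111


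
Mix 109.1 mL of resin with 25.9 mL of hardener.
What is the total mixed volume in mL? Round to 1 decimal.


Total = 109.1 + 25.9 = 135.0 mL

135.0


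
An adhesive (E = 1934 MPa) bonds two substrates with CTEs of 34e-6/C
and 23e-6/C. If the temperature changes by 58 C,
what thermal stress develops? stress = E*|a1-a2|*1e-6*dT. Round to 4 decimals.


Stress = 1934 * |34 - 23| * 1e-6 * 58
= 1.2339 MPa

1.2339


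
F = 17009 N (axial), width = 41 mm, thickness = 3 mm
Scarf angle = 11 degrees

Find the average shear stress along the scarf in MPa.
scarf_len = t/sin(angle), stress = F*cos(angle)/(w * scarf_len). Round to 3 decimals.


scarf_len = 3/sin(11 deg) = 15.7225
cos(11 deg) = 0.981627
stress = 17009*0.981627/(41*15.7225) = 25.901 MPa

25.901


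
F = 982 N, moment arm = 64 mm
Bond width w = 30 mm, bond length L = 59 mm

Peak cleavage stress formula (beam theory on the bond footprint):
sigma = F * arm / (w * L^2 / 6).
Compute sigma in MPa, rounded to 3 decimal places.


sigma = (982 * 64) / (30 * 3481 / 6)
= 62848 * 6 / 104430
= 377088 / 104430
= 3.611 MPa

3.611


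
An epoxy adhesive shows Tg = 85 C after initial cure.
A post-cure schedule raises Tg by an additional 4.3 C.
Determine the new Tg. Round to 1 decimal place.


New Tg = 85 + 4.3
= 89.3 C

89.3


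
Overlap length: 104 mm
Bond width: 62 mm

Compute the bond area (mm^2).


Bond area = 104 * 62 = 6448 mm^2

6448


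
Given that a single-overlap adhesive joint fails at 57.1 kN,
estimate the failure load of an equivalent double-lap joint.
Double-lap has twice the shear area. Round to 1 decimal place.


Double-lap factor = 2
Expected load = 57.1 * 2 = 114.2 kN

114.2


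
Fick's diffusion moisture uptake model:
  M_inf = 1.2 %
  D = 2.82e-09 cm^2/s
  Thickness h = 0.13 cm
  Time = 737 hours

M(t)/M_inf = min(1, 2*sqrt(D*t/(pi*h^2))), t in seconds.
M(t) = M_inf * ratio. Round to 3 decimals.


t_sec = 737 * 3600 = 2653200
ratio = 2*sqrt(2.82e-09*2653200/(pi*0.13^2))
= min(1, 0.750795)
= 0.750795
M(t) = 1.2 * 0.750795 = 0.901 %

0.901


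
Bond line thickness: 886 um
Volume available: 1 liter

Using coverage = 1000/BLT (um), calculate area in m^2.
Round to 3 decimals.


1 L = 1e6 mm^3, thickness = 886 um = 0.886 mm
Area = 1e6 / 0.886 mm^2 = (1e6 / 0.886) / 1e6 m^2 = 1000 / 886 m^2
= 1.129 m^2

1.129


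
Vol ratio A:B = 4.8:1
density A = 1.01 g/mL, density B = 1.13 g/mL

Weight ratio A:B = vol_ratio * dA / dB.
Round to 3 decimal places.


Weight ratio = 4.8 * 1.01 / 1.13
= 4.290

4.290


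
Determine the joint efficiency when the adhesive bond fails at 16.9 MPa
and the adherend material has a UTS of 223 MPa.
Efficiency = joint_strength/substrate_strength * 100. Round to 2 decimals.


Joint efficiency = 16.9 / 223 * 100
= 7.58%

7.58


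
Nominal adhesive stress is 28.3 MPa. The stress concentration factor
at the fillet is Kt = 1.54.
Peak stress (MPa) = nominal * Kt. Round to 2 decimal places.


Peak = 28.3 * 1.54 = 43.58 MPa

43.58


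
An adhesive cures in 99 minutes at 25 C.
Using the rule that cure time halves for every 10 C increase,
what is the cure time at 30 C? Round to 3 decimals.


Factor = 2^((30 - 25) / 10) = 1.4142
Cure time = 99 / 1.4142
= 70.004 minutes

70.004


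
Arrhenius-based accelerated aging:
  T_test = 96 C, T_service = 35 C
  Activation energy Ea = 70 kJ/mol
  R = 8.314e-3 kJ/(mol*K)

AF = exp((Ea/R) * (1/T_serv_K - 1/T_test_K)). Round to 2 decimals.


T_test_K = 369.15, T_serv_K = 308.15
AF = exp((70/8.314e-3) * (1/308.15 - 1/369.15))
= 91.37

91.37


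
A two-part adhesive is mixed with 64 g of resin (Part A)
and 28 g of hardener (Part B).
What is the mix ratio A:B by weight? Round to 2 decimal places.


Mix ratio = mass_A / mass_B
= 64 / 28
= 2.29

2.29


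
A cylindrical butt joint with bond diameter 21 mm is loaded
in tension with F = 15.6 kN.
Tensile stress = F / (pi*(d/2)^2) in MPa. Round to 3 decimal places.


Area = pi * (21/2)^2 = 346.3606 mm^2
Stress = 15.6*1000 / 346.3606
= 45.040 MPa

45.040


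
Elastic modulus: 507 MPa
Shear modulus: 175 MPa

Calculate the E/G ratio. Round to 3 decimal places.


E / G = 507 / 175 = 2.897

2.897


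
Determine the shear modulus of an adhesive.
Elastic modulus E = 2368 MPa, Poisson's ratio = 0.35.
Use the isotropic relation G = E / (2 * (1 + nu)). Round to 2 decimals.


G = 2368 / (2*(1+0.35)) = 2368 / 2.70
= 877.04 MPa

877.04


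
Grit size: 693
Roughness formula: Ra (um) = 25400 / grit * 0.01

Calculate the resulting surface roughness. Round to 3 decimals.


Ra = 25400 / 693 * 0.01
= 0.367 um

0.367


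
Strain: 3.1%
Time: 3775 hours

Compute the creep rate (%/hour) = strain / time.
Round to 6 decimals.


Creep rate = 3.1 / 3775
= 0.000821 %/h

0.000821


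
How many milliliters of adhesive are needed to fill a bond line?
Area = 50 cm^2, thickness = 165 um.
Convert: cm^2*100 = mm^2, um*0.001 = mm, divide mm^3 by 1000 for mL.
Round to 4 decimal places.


= (50 * 100) * (165 * 0.001) / 1000
= 0.8250 mL

0.8250


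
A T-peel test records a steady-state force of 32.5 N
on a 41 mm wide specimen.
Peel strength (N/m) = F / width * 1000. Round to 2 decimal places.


Peel strength = 32.5 / 41 * 1000
= 792.68 N/m

792.68


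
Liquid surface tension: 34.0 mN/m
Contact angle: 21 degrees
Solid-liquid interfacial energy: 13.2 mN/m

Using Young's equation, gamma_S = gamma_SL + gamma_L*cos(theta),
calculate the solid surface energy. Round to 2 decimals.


gamma_S = 13.2 + 34.0 * cos(21)
= 44.94 mN/m

44.94


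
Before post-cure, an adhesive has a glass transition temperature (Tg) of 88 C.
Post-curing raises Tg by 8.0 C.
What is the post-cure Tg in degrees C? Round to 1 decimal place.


Tg_post = Tg_base + delta_Tg
= 88 + 8.0
= 96.0 C

96.0


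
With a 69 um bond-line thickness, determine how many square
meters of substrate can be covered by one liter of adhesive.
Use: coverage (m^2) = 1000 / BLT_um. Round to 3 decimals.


Coverage = 1000 / 69 = 14.493 m^2

14.493


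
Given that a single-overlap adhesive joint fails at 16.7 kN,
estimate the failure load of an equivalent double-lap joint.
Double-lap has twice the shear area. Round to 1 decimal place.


Double-lap factor = 2
Expected load = 16.7 * 2 = 33.4 kN

33.4


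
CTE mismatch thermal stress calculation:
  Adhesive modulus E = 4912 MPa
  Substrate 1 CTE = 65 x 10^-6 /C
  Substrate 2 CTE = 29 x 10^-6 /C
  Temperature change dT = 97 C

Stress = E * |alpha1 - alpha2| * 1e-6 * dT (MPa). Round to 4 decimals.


delta_alpha = |65 - 29| = 36 x 10^-6/C
Stress = 4912 * 36e-6 * 97
= 17.1527 MPa

17.1527


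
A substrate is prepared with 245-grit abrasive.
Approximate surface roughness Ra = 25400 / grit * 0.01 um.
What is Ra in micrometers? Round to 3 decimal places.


Ra = 25400 / 245 * 0.01 = 1.037 um

1.037


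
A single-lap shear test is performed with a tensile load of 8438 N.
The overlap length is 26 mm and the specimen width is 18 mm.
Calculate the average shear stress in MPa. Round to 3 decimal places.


Shear stress = F / (overlap * width)
= 8438 / (26 * 18)
= 8438 / 468
= 18.030 MPa

18.030


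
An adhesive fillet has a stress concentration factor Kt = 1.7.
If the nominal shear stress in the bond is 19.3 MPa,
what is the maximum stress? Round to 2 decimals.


Max stress = 19.3 * 1.7 = 32.81 MPa

32.81


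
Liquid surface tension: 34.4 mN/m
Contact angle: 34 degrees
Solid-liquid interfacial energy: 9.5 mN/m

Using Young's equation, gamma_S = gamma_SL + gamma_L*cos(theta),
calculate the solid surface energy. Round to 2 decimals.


gamma_S = 9.5 + 34.4 * cos(34)
= 38.02 mN/m

38.02


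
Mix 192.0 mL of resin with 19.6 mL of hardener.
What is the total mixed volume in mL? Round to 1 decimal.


Total = 192.0 + 19.6 = 211.6 mL

211.6


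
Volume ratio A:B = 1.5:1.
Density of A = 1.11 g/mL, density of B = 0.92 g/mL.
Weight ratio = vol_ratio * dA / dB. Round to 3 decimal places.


Wt ratio = 1.5 * 1.11 / 0.92
= 1.810

1.810


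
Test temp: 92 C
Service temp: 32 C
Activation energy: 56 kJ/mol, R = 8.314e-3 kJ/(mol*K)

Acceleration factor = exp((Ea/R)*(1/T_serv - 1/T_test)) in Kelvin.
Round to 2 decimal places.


AF = exp((56/0.008314)*(1/305.15 - 1/365.15))
= 37.60

37.60


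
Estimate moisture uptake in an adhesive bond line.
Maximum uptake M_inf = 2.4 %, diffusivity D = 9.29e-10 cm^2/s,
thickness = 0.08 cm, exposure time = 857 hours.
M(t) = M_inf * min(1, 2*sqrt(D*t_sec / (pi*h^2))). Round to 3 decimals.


Convert time: 857 h = 3085200 s
ratio = min(1, 2*sqrt(9.29e-10*3085200/(pi*0.08^2)))
= 0.755118
M(t) = 2.4 * 0.755118 = 1.812%

1.812


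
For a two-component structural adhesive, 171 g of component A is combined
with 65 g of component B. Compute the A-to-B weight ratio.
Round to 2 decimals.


Weight ratio A:B = 171 / 65
= 2.63

2.63


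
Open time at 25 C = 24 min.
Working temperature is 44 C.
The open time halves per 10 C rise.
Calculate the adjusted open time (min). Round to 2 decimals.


factor = 2^((44 - 25) / 10) = 3.7321
ot = 24 / 3.7321 = 6.43 min

6.43


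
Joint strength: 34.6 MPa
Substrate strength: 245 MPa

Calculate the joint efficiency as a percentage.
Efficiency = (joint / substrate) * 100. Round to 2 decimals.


Efficiency = (34.6 / 245) * 100 = 14.12%

14.12


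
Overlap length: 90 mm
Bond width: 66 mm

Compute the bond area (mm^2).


Bond area = 90 * 66 = 5940 mm^2

5940


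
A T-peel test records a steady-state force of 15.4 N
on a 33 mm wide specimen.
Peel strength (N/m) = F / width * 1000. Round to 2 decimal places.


Peel strength = 15.4 / 33 * 1000
= 466.67 N/m

466.67


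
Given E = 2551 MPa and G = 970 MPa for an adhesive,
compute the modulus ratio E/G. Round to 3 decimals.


E/G ratio = 2551 / 970 = 2.630

2.630


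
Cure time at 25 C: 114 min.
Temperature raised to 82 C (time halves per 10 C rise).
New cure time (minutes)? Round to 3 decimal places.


Acceleration factor = 2^(57/10) = 51.9842
New time = 114 / 51.9842 = 2.193 min

2.193


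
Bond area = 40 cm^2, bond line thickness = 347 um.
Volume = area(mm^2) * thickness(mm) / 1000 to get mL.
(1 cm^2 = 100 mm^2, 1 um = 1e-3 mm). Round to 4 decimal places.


area_mm2 = 40 * 100 = 4000
blt_mm = 347 * 1e-3 = 0.347
vol_mm3 = 4000 * 0.347 = 1388.0
vol_mL = 1388.0 / 1000 = 1.3880 mL

1.3880


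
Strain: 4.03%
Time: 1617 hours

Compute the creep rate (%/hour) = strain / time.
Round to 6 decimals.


Creep rate = 4.03 / 1617
= 0.002492 %/h

0.002492


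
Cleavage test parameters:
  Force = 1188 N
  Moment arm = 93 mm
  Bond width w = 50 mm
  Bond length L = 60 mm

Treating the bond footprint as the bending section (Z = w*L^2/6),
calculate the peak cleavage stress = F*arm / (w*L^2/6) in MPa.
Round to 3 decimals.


M = 1188 * 93 = 110484 N*mm
Z = 50 * 60^2 / 6 = 180000 / 6 mm^3
sigma = M / Z = 6 * 110484 / 180000 = 662904 / 180000
= 3.683 MPa

3.683


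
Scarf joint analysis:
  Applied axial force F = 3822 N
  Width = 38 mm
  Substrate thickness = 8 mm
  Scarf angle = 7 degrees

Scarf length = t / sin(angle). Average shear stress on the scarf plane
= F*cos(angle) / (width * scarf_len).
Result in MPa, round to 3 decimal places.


Scarf length = 8 / sin(7 deg) = 65.6441 mm
cos(7 deg) = 0.992546
Shear = 3822 * 0.992546 / (38 * 65.6441)
= 1.521 MPa

1.521


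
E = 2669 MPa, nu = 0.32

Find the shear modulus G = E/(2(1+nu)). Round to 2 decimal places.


G = 2669 / (2 * 1.32)
= 1010.98 MPa

1010.98


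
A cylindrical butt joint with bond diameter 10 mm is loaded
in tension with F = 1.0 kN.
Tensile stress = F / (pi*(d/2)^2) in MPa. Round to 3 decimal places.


Area = pi * (10/2)^2 = 78.5398 mm^2
Stress = 1.0*1000 / 78.5398
= 12.732 MPa

12.732


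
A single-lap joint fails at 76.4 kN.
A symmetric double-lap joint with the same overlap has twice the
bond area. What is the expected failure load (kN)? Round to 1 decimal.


Double-lap load = 2 * 76.4 = 152.8 kN

152.8


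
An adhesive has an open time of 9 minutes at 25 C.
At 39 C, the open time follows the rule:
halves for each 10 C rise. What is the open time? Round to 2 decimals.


Factor = 2^((39-25)/10) = 2.6390
Open time = 9 / 2.6390 = 3.41 min

3.41


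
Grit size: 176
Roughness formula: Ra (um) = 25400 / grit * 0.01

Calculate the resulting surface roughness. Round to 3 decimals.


Ra = 25400 / 176 * 0.01
= 1.443 um

1.443


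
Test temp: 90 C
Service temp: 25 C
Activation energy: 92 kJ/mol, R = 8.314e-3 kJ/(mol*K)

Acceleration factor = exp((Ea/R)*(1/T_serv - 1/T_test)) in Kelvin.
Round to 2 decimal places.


AF = exp((92/0.008314)*(1/298.15 - 1/363.15))
= 767.46

767.46


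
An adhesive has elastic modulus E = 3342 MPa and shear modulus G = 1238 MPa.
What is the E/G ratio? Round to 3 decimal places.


E/G = 3342 / 1238 = 2.700

2.700


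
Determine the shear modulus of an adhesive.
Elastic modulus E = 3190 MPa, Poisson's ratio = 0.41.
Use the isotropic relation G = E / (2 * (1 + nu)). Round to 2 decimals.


G = 3190 / (2*(1+0.41)) = 3190 / 2.82
= 1131.21 MPa

1131.21


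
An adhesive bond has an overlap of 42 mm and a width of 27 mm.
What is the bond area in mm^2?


Bond area = overlap * width
= 42 * 27
= 1134 mm^2

1134


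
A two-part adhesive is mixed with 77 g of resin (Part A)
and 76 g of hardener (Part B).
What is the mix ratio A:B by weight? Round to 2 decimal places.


Mix ratio = mass_A / mass_B
= 77 / 76
= 1.01

1.01


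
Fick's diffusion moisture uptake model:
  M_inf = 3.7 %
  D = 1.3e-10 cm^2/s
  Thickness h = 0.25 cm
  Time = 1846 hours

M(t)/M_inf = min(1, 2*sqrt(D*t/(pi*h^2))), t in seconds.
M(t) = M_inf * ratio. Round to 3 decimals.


t_sec = 1846 * 3600 = 6645600
ratio = 2*sqrt(1.3e-10*6645600/(pi*0.25^2))
= min(1, 0.132664)
= 0.132664
M(t) = 3.7 * 0.132664 = 0.491 %

0.491


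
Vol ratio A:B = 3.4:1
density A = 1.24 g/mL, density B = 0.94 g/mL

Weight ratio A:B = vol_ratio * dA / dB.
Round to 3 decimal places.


Weight ratio = 3.4 * 1.24 / 0.94
= 4.485

4.485


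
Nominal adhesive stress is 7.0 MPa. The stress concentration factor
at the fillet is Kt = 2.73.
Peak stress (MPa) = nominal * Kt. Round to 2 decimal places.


Peak = 7.0 * 2.73 = 19.11 MPa

19.11


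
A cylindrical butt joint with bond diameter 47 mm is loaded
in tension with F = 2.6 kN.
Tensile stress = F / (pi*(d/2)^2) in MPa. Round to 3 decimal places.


Area = pi * (47/2)^2 = 1734.9445 mm^2
Stress = 2.6*1000 / 1734.9445
= 1.499 MPa

1.499


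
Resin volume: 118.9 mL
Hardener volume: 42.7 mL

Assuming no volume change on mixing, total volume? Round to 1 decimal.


V_total = 118.9 + 42.7 = 161.6 mL

161.6


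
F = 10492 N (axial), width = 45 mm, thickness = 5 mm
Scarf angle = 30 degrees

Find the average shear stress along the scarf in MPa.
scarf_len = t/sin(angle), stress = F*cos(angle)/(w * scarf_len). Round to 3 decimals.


scarf_len = 5/sin(30 deg) = 10.0000
cos(30 deg) = 0.866025
stress = 10492*0.866025/(45*10.0000) = 20.192 MPa

20.192


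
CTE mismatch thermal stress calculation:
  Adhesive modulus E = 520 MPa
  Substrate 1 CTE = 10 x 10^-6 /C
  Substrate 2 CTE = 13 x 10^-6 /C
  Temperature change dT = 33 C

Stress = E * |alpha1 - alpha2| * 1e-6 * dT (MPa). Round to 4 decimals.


delta_alpha = |10 - 13| = 3 x 10^-6/C
Stress = 520 * 3e-6 * 33
= 0.0515 MPa

0.0515


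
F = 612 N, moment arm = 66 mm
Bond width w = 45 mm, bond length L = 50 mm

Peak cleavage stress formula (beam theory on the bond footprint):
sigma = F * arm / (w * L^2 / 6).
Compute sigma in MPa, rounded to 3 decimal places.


sigma = (612 * 66) / (45 * 2500 / 6)
= 40392 * 6 / 112500
= 242352 / 112500
= 2.154 MPa

2.154


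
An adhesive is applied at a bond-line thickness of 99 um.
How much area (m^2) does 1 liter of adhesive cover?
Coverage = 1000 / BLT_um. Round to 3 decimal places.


Coverage = 1000 / 99 = 10.101 m^2

10.101


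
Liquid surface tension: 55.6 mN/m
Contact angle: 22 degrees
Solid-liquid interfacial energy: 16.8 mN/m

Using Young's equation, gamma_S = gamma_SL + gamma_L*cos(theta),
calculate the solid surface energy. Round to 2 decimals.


gamma_S = 16.8 + 55.6 * cos(22)
= 68.35 mN/m

68.35


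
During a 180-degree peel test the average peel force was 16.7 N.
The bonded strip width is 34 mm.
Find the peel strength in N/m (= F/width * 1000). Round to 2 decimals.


Peel strength = F/width * 1000
= 16.7 / 34 * 1000
= 491.18 N/m

491.18


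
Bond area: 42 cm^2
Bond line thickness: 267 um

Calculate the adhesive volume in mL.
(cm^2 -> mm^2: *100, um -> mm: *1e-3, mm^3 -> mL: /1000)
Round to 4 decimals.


V = 42*100 * 267*1e-3 / 1000
= 1.1214 mL

1.1214


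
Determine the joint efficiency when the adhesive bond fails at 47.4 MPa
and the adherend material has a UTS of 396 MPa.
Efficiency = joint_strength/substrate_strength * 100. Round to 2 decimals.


Joint efficiency = 47.4 / 396 * 100
= 11.97%

11.97


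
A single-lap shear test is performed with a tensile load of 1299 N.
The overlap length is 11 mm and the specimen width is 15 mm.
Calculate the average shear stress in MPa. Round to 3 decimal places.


Shear stress = F / (overlap * width)
= 1299 / (11 * 15)
= 1299 / 165
= 7.873 MPa

7.873


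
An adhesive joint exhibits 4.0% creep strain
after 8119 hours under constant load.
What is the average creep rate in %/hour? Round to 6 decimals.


Creep rate = strain / time
= 4.0 / 8119
= 0.000493 %/h

0.000493
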